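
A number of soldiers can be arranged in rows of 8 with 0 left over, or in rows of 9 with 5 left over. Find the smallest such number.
M = 8 × 9 = 72. M₁ = 9, y₁ ≡ 1 (mod 8). M₂ = 8, y₂ ≡ 8 (mod 9). x = 0×9×1 + 5×8×8 ≡ 32 (mod 72). The smallest positive such number is 32.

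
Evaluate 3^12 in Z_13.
Using Fermat: 3^{12} ≡ 1 (mod 13). 12 ≡ 0 (mod 12). So 3^{12} ≡ 3^{0} ≡ 1 (mod 13)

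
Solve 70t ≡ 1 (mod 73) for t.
24

Using Extended Euclidean Algorithm:
gcd(70, 73) = 1
Bezout coefficients: 70 × 24 + 73 × -23 = 1
So 70 × 24 ≡ 1 (mod 73)
The inverse is 24 mod 73 = 24
Verification: 70 × 24 = 1680 = 23 × 73 + 1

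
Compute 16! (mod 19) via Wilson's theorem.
(18)! = (16)! × (17) × (18) ≡ -1 (mod 19). So (16)! ≡ -1 × [(18)(17)]^(-1) ≡ 9 (mod 19)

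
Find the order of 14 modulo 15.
Powers of 14 mod 15: 14^1≡14, 14^2≡1. Order = 2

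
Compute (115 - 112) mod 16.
3

(115 - 112) = 3
3 mod 16 = 3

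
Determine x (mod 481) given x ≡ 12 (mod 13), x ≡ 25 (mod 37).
25

Using the Chinese Remainder Theorem:
M = product of moduli = 481
For equation 1: M_1 = 37, 37 ≡ 11 (mod 13), inverse of 37 mod 13 is 6 (check: 11 × 6 = 66 ≡ 1 (mod 13))
For equation 2: M_2 = 13, 13 ≡ 13 (mod 37), inverse of 13 mod 37 is 20 (check: 13 × 20 = 260 ≡ 1 (mod 37))
Combine: x ≡ Σ r_i×M_i×(M_i⁻¹ mod m_i) = 12×37×6 + 25×13×20 = 2664 + 6500 = 9164
9164 mod 481 = 25
x ≡ 25 (mod 481)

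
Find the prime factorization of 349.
349

Divide by primes starting from smallest:
349 ÷ 349 = 1

349 = 349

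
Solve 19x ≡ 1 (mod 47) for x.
5

Using Extended Euclidean Algorithm:
gcd(19, 47) = 1
Bezout coefficients: 19 × 5 + 47 × -2 = 1
So 19 × 5 ≡ 1 (mod 47)
The inverse is 5 mod 47 = 5
Verification: 19 × 5 = 95 = 2 × 47 + 1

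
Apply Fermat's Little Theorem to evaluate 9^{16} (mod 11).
9

By Fermat's Little Theorem, a^(p-1) ≡ 1 (mod p) for prime p and gcd(a, p) = 1
Here p = 11, so 9^10 ≡ 1 (mod 11)
We can reduce the exponent: 16 mod 10 = 6
So 9^16 ≡ 9^6 (mod 11)
Computing: 9^6 mod 11 = 9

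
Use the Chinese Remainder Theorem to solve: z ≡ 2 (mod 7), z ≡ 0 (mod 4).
M = 7 × 4 = 28. M₁ = 4, y₁ ≡ 2 (mod 7). M₂ = 7, y₂ ≡ 3 (mod 4). z = 2×4×2 + 0×7×3 ≡ 16 (mod 28)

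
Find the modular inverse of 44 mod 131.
44^(-1) ≡ 3 (mod 131). Verification: 44 × 3 = 132 ≡ 1 (mod 131)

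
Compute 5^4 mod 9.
4 = 4 (binary 100). Repeated squaring mod 9: 5^1 ≡ 5; 5^2 ≡ 5² = 25 ≡ 7; 5^4 ≡ 7² = 49 ≡ 4. So 5^4 ≡ 4 (mod 9).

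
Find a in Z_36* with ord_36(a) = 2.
17 has order 2 mod 36 since 17^{2} ≡ 1 (mod 36) and no smaller power works.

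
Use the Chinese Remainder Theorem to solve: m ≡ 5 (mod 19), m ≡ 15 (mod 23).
M = 19 × 23 = 437. M₁ = 23, y₁ ≡ 5 (mod 19). M₂ = 19, y₂ ≡ 17 (mod 23). m = 5×23×5 + 15×19×17 ≡ 176 (mod 437)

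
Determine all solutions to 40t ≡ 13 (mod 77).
60

Since gcd(40, 77) = 1 divides 13, a solution exists.
Multiply both sides by the inverse of 40 mod 77:
  40^(-1) mod 77 = 52
  x ≡ 52 × 13 ≡ 676 ≡ 60 (mod 77)
Verification: 40 × 60 = 2400 = 31 × 77 + 13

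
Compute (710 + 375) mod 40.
5

(710 + 375) = 1085
1085 mod 40 = 5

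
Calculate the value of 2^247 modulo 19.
Using Fermat: 2^{18} ≡ 1 (mod 19). 247 ≡ 13 (mod 18). So 2^{247} ≡ 2^{13} ≡ 3 (mod 19)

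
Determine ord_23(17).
Powers of 17 mod 23: 17^1≡17, 17^2≡13, 17^3≡14, 17^4≡8, 17^5≡21, 17^6≡12, 17^7≡20, 17^8≡18, 17^9≡7, 17^10≡4, 17^11≡22, 17^12≡6, 17^13≡10, 17^14≡9, 17^15≡15, 17^16≡2, 17^17≡11, 17^18≡3, 17^19≡5, 17^20≡16, 17^21≡19, 17^22≡1. Order = 22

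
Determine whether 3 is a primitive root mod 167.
p - 1 = 166 has prime divisors 2, 83. Check 3^(166/q) mod 167 for each: 3^(166/2) = 3^83 ≡ 1, 3^(166/83) = 3^2 ≡ 9 (mod 167). Since 3^83 ≡ 1 (mod 167), the order of 3 divides 83 (in fact the order is 83) ≠ 166, so it is not a primitive root.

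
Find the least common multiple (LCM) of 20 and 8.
40

First find GCD(20, 8) using the Euclidean algorithm:
20 = 2 × 8 + 4
8 = 2 × 4 + 0
GCD(20, 8) = 4

LCM formula: LCM(a, b) = (a × b) / GCD(a, b)
LCM(20, 8) = (20 × 8) / 4
LCM(20, 8) = 160 / 4
LCM(20, 8) = 40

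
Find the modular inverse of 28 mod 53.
28^(-1) ≡ 36 (mod 53). Verification: 28 × 36 = 1008 ≡ 1 (mod 53)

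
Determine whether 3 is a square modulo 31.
By Euler's criterion: 3^{15} ≡ 30 (mod 31). Since this equals -1 (≡ 30), 3 is not a QR.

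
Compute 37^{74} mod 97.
48

Using successive squaring:
Binary expansion of 74: 1001010
Powers of 37 mod 97 (each is the square of the previous):
  37^1 ≡ 37 (mod 97)
  37^2 ≡ 37² = 1369 ≡ 11 (mod 97)
  37^4 ≡ 11² = 121 ≡ 24 (mod 97)
  37^8 ≡ 24² = 576 ≡ 91 (mod 97)
  37^16 ≡ 91² = 8281 ≡ 36 (mod 97)
  37^32 ≡ 36² = 1296 ≡ 35 (mod 97)
  37^64 ≡ 35² = 1225 ≡ 61 (mod 97)
74 = 64 + 8 + 2, so 37^74 = 37^64 × 37^8 × 37^2 ≡ 61 × 91 × 11 (mod 97)
Multiplying step by step:
  61 × 91 = 5551 ≡ 22 (mod 97)
  22 × 11 = 242 ≡ 48 (mod 97)
Result: 37^74 ≡ 48 (mod 97)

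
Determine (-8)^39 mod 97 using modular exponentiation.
Using repeated squaring. (-8) ≡ 89 (mod 97). 39 = 32 + 4 + 2 + 1 (binary 100111). Repeated squaring mod 97: 89^1 ≡ 89; 89^2 ≡ 89² = 7921 ≡ 64; 89^4 ≡ 64² = 4096 ≡ 22; 89^8 ≡ 22² = 484 ≡ 96; 89^16 ≡ 96² = 9216 ≡ 1; 89^32 ≡ 1² = 1 ≡ 1. Multiply: (-8)^39 ≡ 89^32 × 89^4 × 89^2 × 89^1 ≡ 1 × 22 × 64 × 89 (mod 97): 1 × 22 = 22 ≡ 22; 22 × 64 = 1408 ≡ 50; 50 × 89 = 4450 ≡ 85. So (-8)^39 ≡ 85 (mod 97).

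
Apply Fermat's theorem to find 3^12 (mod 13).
By Fermat's Little Theorem, 3^{12} ≡ 1 (mod 13) since 13 is prime and gcd(3, 13) = 1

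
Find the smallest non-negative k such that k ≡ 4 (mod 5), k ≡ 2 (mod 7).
9

Using the Chinese Remainder Theorem:
M = product of moduli = 35
For equation 1: M_1 = 7, 7 ≡ 2 (mod 5), inverse of 7 mod 5 is 3 (check: 2 × 3 = 6 ≡ 1 (mod 5))
For equation 2: M_2 = 5, 5 ≡ 5 (mod 7), inverse of 5 mod 7 is 3 (check: 5 × 3 = 15 ≡ 1 (mod 7))
Combine: k ≡ Σ r_i×M_i×(M_i⁻¹ mod m_i) = 4×7×3 + 2×5×3 = 84 + 30 = 114
114 mod 35 = 9
k ≡ 9 (mod 35)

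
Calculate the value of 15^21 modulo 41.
Using repeated squaring. 21 = 16 + 4 + 1 (binary 10101). Repeated squaring mod 41: 15^1 ≡ 15; 15^2 ≡ 15² = 225 ≡ 20; 15^4 ≡ 20² = 400 ≡ 31; 15^8 ≡ 31² = 961 ≡ 18; 15^16 ≡ 18² = 324 ≡ 37. Multiply: 15^21 = 15^16 × 15^4 × 15^1 ≡ 37 × 31 × 15 (mod 41): 37 × 31 = 1147 ≡ 40; 40 × 15 = 600 ≡ 26. So 15^21 ≡ 26 (mod 41).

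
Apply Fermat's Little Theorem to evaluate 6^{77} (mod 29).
28

By Fermat's Little Theorem, a^(p-1) ≡ 1 (mod p) for prime p and gcd(a, p) = 1
Here p = 29, so 6^28 ≡ 1 (mod 29)
We can reduce the exponent: 77 mod 28 = 21
So 6^77 ≡ 6^21 (mod 29)
Computing: 6^21 mod 29 = 28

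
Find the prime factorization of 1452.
2^2 × 3 × 11^2

Divide by primes starting from smallest:
1452 ÷ 2 = 726
726 ÷ 2 = 363
363 ÷ 3 = 121
121 ÷ 11 = 11
11 ÷ 11 = 1

1452 = 2^2 × 3 × 11^2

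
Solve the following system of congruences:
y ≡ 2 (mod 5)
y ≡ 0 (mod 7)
7

Using the Chinese Remainder Theorem:
M = product of moduli = 35
For equation 1: M_1 = 7, 7 ≡ 2 (mod 5), inverse of 7 mod 5 is 3 (check: 2 × 3 = 6 ≡ 1 (mod 5))
For equation 2: M_2 = 5, 5 ≡ 5 (mod 7), inverse of 5 mod 7 is 3 (check: 5 × 3 = 15 ≡ 1 (mod 7))
Combine: y ≡ Σ r_i×M_i×(M_i⁻¹ mod m_i) = 2×7×3 + 0×5×3 = 42 + 0 = 42
42 mod 35 = 7
y ≡ 7 (mod 35)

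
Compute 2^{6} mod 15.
4

Using successive squaring:
Binary expansion of 6: 110
Powers of 2 mod 15 (each is the square of the previous):
  2^1 ≡ 2 (mod 15)
  2^2 ≡ 2² = 4 ≡ 4 (mod 15)
  2^4 ≡ 4² = 16 ≡ 1 (mod 15)
6 = 4 + 2, so 2^6 = 2^4 × 2^2 ≡ 1 × 4 (mod 15)
Multiplying step by step:
  1 × 4 = 4 ≡ 4 (mod 15)
Result: 2^6 ≡ 4 (mod 15)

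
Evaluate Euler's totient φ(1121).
1044

Prime factorization: 1121 = 19 × 59
Using the formula φ(n) = n × Π(1 - 1/p) for each prime factor p:
φ(1121) = 1121 × (1 - 1/19) × (1 - 1/59)
φ(1121) = 1044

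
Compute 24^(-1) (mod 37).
17

Using Extended Euclidean Algorithm:
gcd(24, 37) = 1
Bezout coefficients: 24 × 17 + 37 × -11 = 1
So 24 × 17 ≡ 1 (mod 37)
The inverse is 17 mod 37 = 17
Verification: 24 × 17 = 408 = 11 × 37 + 1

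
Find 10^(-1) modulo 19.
2

Using Extended Euclidean Algorithm:
gcd(10, 19) = 1
Bezout coefficients: 10 × 2 + 19 × -1 = 1
So 10 × 2 ≡ 1 (mod 19)
The inverse is 2 mod 19 = 2
Verification: 10 × 2 = 20 = 1 × 19 + 1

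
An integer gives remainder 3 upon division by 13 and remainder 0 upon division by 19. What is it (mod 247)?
M = 13 × 19 = 247. M₁ = 19, y₁ ≡ 11 (mod 13). M₂ = 13, y₂ ≡ 3 (mod 19). y = 3×19×11 + 0×13×3 ≡ 133 (mod 247). The smallest positive such number is 133.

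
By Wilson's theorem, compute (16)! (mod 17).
By Wilson's theorem, (16)! ≡ -1 ≡ 16 (mod 17)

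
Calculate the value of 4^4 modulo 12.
4 = 4 (binary 100). Repeated squaring mod 12: 4^1 ≡ 4; 4^2 ≡ 4² = 16 ≡ 4; 4^4 ≡ 4² = 16 ≡ 4. So 4^4 ≡ 4 (mod 12).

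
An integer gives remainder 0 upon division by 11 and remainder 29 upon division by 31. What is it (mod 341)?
M = 11 × 31 = 341. M₁ = 31, y₁ ≡ 5 (mod 11). M₂ = 11, y₂ ≡ 17 (mod 31). x = 0×31×5 + 29×11×17 ≡ 308 (mod 341). The smallest positive such number is 308.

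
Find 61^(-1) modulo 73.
6

Using Extended Euclidean Algorithm:
gcd(61, 73) = 1
Bezout coefficients: 61 × 6 + 73 × -5 = 1
So 61 × 6 ≡ 1 (mod 73)
The inverse is 6 mod 73 = 6
Verification: 61 × 6 = 366 = 5 × 73 + 1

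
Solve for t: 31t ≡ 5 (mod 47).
32

Since gcd(31, 47) = 1 divides 5, a solution exists.
Multiply both sides by the inverse of 31 mod 47:
  31^(-1) mod 47 = 44
  x ≡ 44 × 5 ≡ 220 ≡ 32 (mod 47)
Verification: 31 × 32 = 992 = 21 × 47 + 5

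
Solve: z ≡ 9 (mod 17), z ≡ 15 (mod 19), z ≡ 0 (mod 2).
M = 17 × 19 × 2 = 646. M₁ = 38, y₁ ≡ 13 (mod 17). M₂ = 34, y₂ ≡ 14 (mod 19). M₃ = 323, y₃ ≡ 1 (mod 2). z = 9×38×13 + 15×34×14 + 0×323×1 ≡ 604 (mod 646)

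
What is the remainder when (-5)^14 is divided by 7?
Using Fermat: (-5)^{6} ≡ 1 (mod 7). 14 ≡ 2 (mod 6). So (-5)^{14} ≡ (-5)^{2} ≡ 4 (mod 7)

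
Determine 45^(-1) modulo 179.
45^(-1) ≡ 4 (mod 179). Verification: 45 × 4 = 180 ≡ 1 (mod 179)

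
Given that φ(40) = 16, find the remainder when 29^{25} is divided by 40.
By Euler: 29^{16} ≡ 1 (mod 40) since gcd(29, 40) = 1. 25 = 1×16 + 9. So 29^{25} ≡ 29^{9} ≡ 29 (mod 40)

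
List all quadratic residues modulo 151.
QRs mod 151: {1, 2, 4, 5, 8, 9, 10, 11, 16, 17, 18, 19, 20, 21, 22, 25, 29, 31, 32, 34, 36, 37, 38, 39, 40, 42, 43, 44, 45, 47, 49, 50, 55, 58, 59, 62, 64, 68, 69, 72, 74, 76, 78, 80, 81, 84, 85, 86, 88, 90, 91, 94, 95, 97, 98, 99, 100, 103, 105, 110, 116, 118, 121, 123, 124, 125, 127, 128, 136, 137, 138, 139, 144, 145, 148}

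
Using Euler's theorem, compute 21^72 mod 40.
By Euler: 21^{16} ≡ 1 (mod 40) since gcd(21, 40) = 1. 72 = 4×16 + 8. So 21^{72} ≡ 21^{8} ≡ 1 (mod 40)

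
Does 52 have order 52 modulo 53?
p - 1 = 52 has prime divisors 2, 13. Check 52^(52/q) mod 53 for each: 52^(52/2) = 52^26 ≡ 1, 52^(52/13) = 52^4 ≡ 1 (mod 53). Since 52^26 ≡ 1 (mod 53), the order of 52 divides 26 (in fact the order is 2) ≠ 52, so it is not a primitive root.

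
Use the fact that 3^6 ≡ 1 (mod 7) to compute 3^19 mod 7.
By Fermat: 3^{6} ≡ 1 (mod 7). 19 = 3×6 + 1. So 3^{19} ≡ 3^{1} ≡ 3 (mod 7)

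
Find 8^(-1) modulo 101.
38

Using Extended Euclidean Algorithm:
gcd(8, 101) = 1
Bezout coefficients: 8 × 38 + 101 × -3 = 1
So 8 × 38 ≡ 1 (mod 101)
The inverse is 38 mod 101 = 38
Verification: 8 × 38 = 304 = 3 × 101 + 1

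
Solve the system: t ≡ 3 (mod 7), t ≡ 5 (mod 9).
M = 7 × 9 = 63. M₁ = 9, y₁ ≡ 4 (mod 7). M₂ = 7, y₂ ≡ 4 (mod 9). t = 3×9×4 + 5×7×4 ≡ 59 (mod 63)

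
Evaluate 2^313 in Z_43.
Using Fermat: 2^{42} ≡ 1 (mod 43). 313 ≡ 19 (mod 42). So 2^{313} ≡ 2^{19} ≡ 32 (mod 43)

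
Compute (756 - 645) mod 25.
11

(756 - 645) = 111
111 mod 25 = 11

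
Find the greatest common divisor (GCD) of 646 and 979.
1

Using the Euclidean algorithm:
646 = 0 × 979 + 646
979 = 1 × 646 + 333
646 = 1 × 333 + 313
333 = 1 × 313 + 20
313 = 15 × 20 + 13
20 = 1 × 13 + 7
13 = 1 × 7 + 6
7 = 1 × 6 + 1
6 = 6 × 1 + 0

GCD(646, 979) = 1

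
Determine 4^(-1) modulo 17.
4^(-1) ≡ 13 (mod 17). Verification: 4 × 13 = 52 ≡ 1 (mod 17)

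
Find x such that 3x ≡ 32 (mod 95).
74

Since gcd(3, 95) = 1 divides 32, a solution exists.
Multiply both sides by the inverse of 3 mod 95:
  3^(-1) mod 95 = 32
  x ≡ 32 × 32 ≡ 1024 ≡ 74 (mod 95)
Verification: 3 × 74 = 222 = 2 × 95 + 32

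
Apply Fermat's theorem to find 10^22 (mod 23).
By Fermat's Little Theorem, 10^{22} ≡ 1 (mod 23) since 23 is prime and gcd(10, 23) = 1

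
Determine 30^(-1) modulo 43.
30^(-1) ≡ 33 (mod 43). Verification: 30 × 33 = 990 ≡ 1 (mod 43)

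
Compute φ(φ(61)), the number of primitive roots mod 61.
Number of primitive roots mod 61 = φ(60) = 16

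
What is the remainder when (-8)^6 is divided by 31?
(-8) ≡ 23 (mod 31). 6 = 4 + 2 (binary 110). Repeated squaring mod 31: 23^1 ≡ 23; 23^2 ≡ 23² = 529 ≡ 2; 23^4 ≡ 2² = 4 ≡ 4. Multiply: (-8)^6 ≡ 23^4 × 23^2 ≡ 4 × 2 (mod 31): 4 × 2 = 8 ≡ 8. So (-8)^6 ≡ 8 (mod 31).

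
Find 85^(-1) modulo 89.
22

Using Extended Euclidean Algorithm:
gcd(85, 89) = 1
Bezout coefficients: 85 × 22 + 89 × -21 = 1
So 85 × 22 ≡ 1 (mod 89)
The inverse is 22 mod 89 = 22
Verification: 85 × 22 = 1870 = 21 × 89 + 1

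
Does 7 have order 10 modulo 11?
p - 1 = 10 has prime divisors 2, 5. Check 7^(10/q) mod 11 for each: 7^(10/2) = 7^5 ≡ 10, 7^(10/5) = 7^2 ≡ 5 (mod 11). None of these is 1, so 7 has order 10 = φ(11), so it is a primitive root mod 11.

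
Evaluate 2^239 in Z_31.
Using Fermat: 2^{30} ≡ 1 (mod 31). 239 ≡ 29 (mod 30). So 2^{239} ≡ 2^{29} ≡ 16 (mod 31)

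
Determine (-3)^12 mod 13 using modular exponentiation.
Using Fermat: (-3)^{12} ≡ 1 (mod 13). 12 ≡ 0 (mod 12). So (-3)^{12} ≡ (-3)^{0} ≡ 1 (mod 13)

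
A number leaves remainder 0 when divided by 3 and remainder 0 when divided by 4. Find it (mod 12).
M = 3 × 4 = 12. M₁ = 4, y₁ ≡ 1 (mod 3). M₂ = 3, y₂ ≡ 3 (mod 4). x = 0×4×1 + 0×3×3 ≡ 0 (mod 12)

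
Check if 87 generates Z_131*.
p - 1 = 130 has prime divisors 2, 5, 13. Check 87^(130/q) mod 131 for each: 87^(130/2) = 87^65 ≡ 130, 87^(130/5) = 87^26 ≡ 61, 87^(130/13) = 87^10 ≡ 45 (mod 131). None of these is 1, so 87 has order 130 = φ(131), so it is a primitive root mod 131.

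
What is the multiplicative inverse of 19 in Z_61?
19^(-1) ≡ 45 (mod 61). Verification: 19 × 45 = 855 ≡ 1 (mod 61)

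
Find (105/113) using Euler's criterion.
(105/113) = 105^{56} mod 113 = 1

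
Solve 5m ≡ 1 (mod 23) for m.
5^(-1) ≡ 14 (mod 23). Verification: 5 × 14 = 70 ≡ 1 (mod 23)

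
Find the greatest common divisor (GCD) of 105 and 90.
15

Using the Euclidean algorithm:
105 = 1 × 90 + 15
90 = 6 × 15 + 0

GCD(105, 90) = 15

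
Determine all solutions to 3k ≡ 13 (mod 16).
15

Since gcd(3, 16) = 1 divides 13, a solution exists.
Multiply both sides by the inverse of 3 mod 16:
  3^(-1) mod 16 = 11
  x ≡ 11 × 13 ≡ 143 ≡ 15 (mod 16)
Verification: 3 × 15 = 45 = 2 × 16 + 13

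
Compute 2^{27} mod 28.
8

Using successive squaring:
Binary expansion of 27: 11011
Powers of 2 mod 28 (each is the square of the previous):
  2^1 ≡ 2 (mod 28)
  2^2 ≡ 2² = 4 ≡ 4 (mod 28)
  2^4 ≡ 4² = 16 ≡ 16 (mod 28)
  2^8 ≡ 16² = 256 ≡ 4 (mod 28)
  2^16 ≡ 4² = 16 ≡ 16 (mod 28)
27 = 16 + 8 + 2 + 1, so 2^27 = 2^16 × 2^8 × 2^2 × 2^1 ≡ 16 × 4 × 4 × 2 (mod 28)
Multiplying step by step:
  16 × 4 = 64 ≡ 8 (mod 28)
  8 × 4 = 32 ≡ 4 (mod 28)
  4 × 2 = 8 ≡ 8 (mod 28)
Result: 2^27 ≡ 8 (mod 28)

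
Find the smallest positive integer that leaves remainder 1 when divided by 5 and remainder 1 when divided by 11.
M = 5 × 11 = 55. M₁ = 11, y₁ ≡ 1 (mod 5). M₂ = 5, y₂ ≡ 9 (mod 11). z = 1×11×1 + 1×5×9 ≡ 1 (mod 55). The smallest positive such number is 1.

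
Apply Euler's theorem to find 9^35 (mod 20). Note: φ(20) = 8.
By Euler: 9^{8} ≡ 1 (mod 20) since gcd(9, 20) = 1. 35 = 4×8 + 3. So 9^{35} ≡ 9^{3} ≡ 9 (mod 20)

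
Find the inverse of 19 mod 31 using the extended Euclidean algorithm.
Extended GCD: 19(-13) + 31(8) = 1. So 19^(-1) ≡ 18 ≡ 18 (mod 31). Verify: 19 × 18 = 342 ≡ 1 (mod 31)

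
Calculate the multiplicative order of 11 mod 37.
Powers of 11 mod 37: 11^1≡11, 11^2≡10, 11^3≡36, 11^4≡26, 11^5≡27, 11^6≡1. Order = 6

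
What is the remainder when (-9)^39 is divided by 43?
Using repeated squaring. (-9) ≡ 34 (mod 43). 39 = 32 + 4 + 2 + 1 (binary 100111). Repeated squaring mod 43: 34^1 ≡ 34; 34^2 ≡ 34² = 1156 ≡ 38; 34^4 ≡ 38² = 1444 ≡ 25; 34^8 ≡ 25² = 625 ≡ 23; 34^16 ≡ 23² = 529 ≡ 13; 34^32 ≡ 13² = 169 ≡ 40. Multiply: (-9)^39 ≡ 34^32 × 34^4 × 34^2 × 34^1 ≡ 40 × 25 × 38 × 34 (mod 43): 40 × 25 = 1000 ≡ 11; 11 × 38 = 418 ≡ 31; 31 × 34 = 1054 ≡ 22. So (-9)^39 ≡ 22 (mod 43).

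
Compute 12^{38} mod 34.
2

Using successive squaring:
Binary expansion of 38: 100110
Powers of 12 mod 34 (each is the square of the previous):
  12^1 ≡ 12 (mod 34)
  12^2 ≡ 12² = 144 ≡ 8 (mod 34)
  12^4 ≡ 8² = 64 ≡ 30 (mod 34)
  12^8 ≡ 30² = 900 ≡ 16 (mod 34)
  12^16 ≡ 16² = 256 ≡ 18 (mod 34)
  12^32 ≡ 18² = 324 ≡ 18 (mod 34)
38 = 32 + 4 + 2, so 12^38 = 12^32 × 12^4 × 12^2 ≡ 18 × 30 × 8 (mod 34)
Multiplying step by step:
  18 × 30 = 540 ≡ 30 (mod 34)
  30 × 8 = 240 ≡ 2 (mod 34)
Result: 12^38 ≡ 2 (mod 34)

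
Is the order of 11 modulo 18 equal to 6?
Yes, ord_18(11) = 6.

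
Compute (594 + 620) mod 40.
14

(594 + 620) = 1214
1214 mod 40 = 14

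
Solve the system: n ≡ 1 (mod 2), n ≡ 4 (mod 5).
M = 2 × 5 = 10. M₁ = 5, y₁ ≡ 1 (mod 2). M₂ = 2, y₂ ≡ 3 (mod 5). n = 1×5×1 + 4×2×3 ≡ 9 (mod 10)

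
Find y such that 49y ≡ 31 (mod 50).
19

Since gcd(49, 50) = 1 divides 31, a solution exists.
Multiply both sides by the inverse of 49 mod 50:
  49^(-1) mod 50 = 49
  x ≡ 49 × 31 ≡ 1519 ≡ 19 (mod 50)
Verification: 49 × 19 = 931 = 18 × 50 + 31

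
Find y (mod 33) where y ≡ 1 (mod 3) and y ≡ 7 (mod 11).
M = 3 × 11 = 33. M₁ = 11, y₁ ≡ 2 (mod 3). M₂ = 3, y₂ ≡ 4 (mod 11). y = 1×11×2 + 7×3×4 ≡ 7 (mod 33)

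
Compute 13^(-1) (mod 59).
50

Using Extended Euclidean Algorithm:
gcd(13, 59) = 1
Bezout coefficients: 13 × -9 + 59 × 2 = 1
So 13 × -9 ≡ 1 (mod 59)
The inverse is -9 mod 59 = 50
Verification: 13 × 50 = 650 = 11 × 59 + 1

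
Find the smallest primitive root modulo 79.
3

A primitive root g modulo p has order p-1 = 78
Prime divisors of 78: [2, 3, 13]
g is a primitive root iff g^(78/q) ≢ 1 (mod 79) for each prime divisor q
Testing small values:
  g = 2: 2^39 ≡ 1, 2^26 ≡ 23, 2^6 ≡ 64 (mod 79) → 2^39 ≡ 1, not primitive root
  g = 3: 3^39 ≡ 78, 3^26 ≡ 23, 3^6 ≡ 18 (mod 79) → none is 1, primitive root!
The smallest primitive root is 3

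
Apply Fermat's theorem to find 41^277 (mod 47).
By Fermat: 41^{46} ≡ 1 (mod 47). 277 = 6×46 + 1. So 41^{277} ≡ 41^{1} ≡ 41 (mod 47)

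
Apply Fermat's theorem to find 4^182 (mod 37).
By Fermat: 4^{36} ≡ 1 (mod 37). 182 = 5×36 + 2. So 4^{182} ≡ 4^{2} ≡ 16 (mod 37)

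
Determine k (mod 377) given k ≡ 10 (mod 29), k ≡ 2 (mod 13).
184

Using the Chinese Remainder Theorem:
M = product of moduli = 377
For equation 1: M_1 = 13, 13 ≡ 13 (mod 29), inverse of 13 mod 29 is 9 (check: 13 × 9 = 117 ≡ 1 (mod 29))
For equation 2: M_2 = 29, 29 ≡ 3 (mod 13), inverse of 29 mod 13 is 9 (check: 3 × 9 = 27 ≡ 1 (mod 13))
Combine: k ≡ Σ r_i×M_i×(M_i⁻¹ mod m_i) = 10×13×9 + 2×29×9 = 1170 + 522 = 1692
1692 mod 377 = 184
k ≡ 184 (mod 377)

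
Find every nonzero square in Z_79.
QRs mod 79: {1, 2, 4, 5, 8, 9, 10, 11, 13, 16, 18, 19, 20, 21, 22, 23, 25, 26, 31, 32, 36, 38, 40, 42, 44, 45, 46, 49, 50, 51, 52, 55, 62, 64, 65, 67, 72, 73, 76}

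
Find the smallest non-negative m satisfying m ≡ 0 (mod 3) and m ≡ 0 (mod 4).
M = 3 × 4 = 12. M₁ = 4, y₁ ≡ 1 (mod 3). M₂ = 3, y₂ ≡ 3 (mod 4). m = 0×4×1 + 0×3×3 ≡ 0 (mod 12)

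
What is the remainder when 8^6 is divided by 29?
6 = 4 + 2 (binary 110). Repeated squaring mod 29: 8^1 ≡ 8; 8^2 ≡ 8² = 64 ≡ 6; 8^4 ≡ 6² = 36 ≡ 7. Multiply: 8^6 = 8^4 × 8^2 ≡ 7 × 6 (mod 29): 7 × 6 = 42 ≡ 13. So 8^6 ≡ 13 (mod 29).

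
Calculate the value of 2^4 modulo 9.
4 = 4 (binary 100). Repeated squaring mod 9: 2^1 ≡ 2; 2^2 ≡ 2² = 4 ≡ 4; 2^4 ≡ 4² = 16 ≡ 7. So 2^4 ≡ 7 (mod 9).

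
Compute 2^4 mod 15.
4 = 4 (binary 100). Repeated squaring mod 15: 2^1 ≡ 2; 2^2 ≡ 2² = 4 ≡ 4; 2^4 ≡ 4² = 16 ≡ 1. So 2^4 ≡ 1 (mod 15).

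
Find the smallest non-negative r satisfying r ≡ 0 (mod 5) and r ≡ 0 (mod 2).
M = 5 × 2 = 10. M₁ = 2, y₁ ≡ 3 (mod 5). M₂ = 5, y₂ ≡ 1 (mod 2). r = 0×2×3 + 0×5×1 ≡ 0 (mod 10)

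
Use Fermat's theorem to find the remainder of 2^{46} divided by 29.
13

By Fermat's Little Theorem, a^(p-1) ≡ 1 (mod p) for prime p and gcd(a, p) = 1
Here p = 29, so 2^28 ≡ 1 (mod 29)
We can reduce the exponent: 46 mod 28 = 18
So 2^46 ≡ 2^18 (mod 29)
Computing: 2^18 mod 29 = 13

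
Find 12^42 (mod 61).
Using repeated squaring. 42 = 32 + 8 + 2 (binary 101010). Repeated squaring mod 61: 12^1 ≡ 12; 12^2 ≡ 12² = 144 ≡ 22; 12^4 ≡ 22² = 484 ≡ 57; 12^8 ≡ 57² = 3249 ≡ 16; 12^16 ≡ 16² = 256 ≡ 12; 12^32 ≡ 12² = 144 ≡ 22. Multiply: 12^42 = 12^32 × 12^8 × 12^2 ≡ 22 × 16 × 22 (mod 61): 22 × 16 = 352 ≡ 47; 47 × 22 = 1034 ≡ 58. So 12^42 ≡ 58 (mod 61).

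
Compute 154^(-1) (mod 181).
154^(-1) ≡ 67 (mod 181). Verification: 154 × 67 = 10318 ≡ 1 (mod 181)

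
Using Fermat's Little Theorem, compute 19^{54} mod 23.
6

By Fermat's Little Theorem, a^(p-1) ≡ 1 (mod p) for prime p and gcd(a, p) = 1
Here p = 23, so 19^22 ≡ 1 (mod 23)
We can reduce the exponent: 54 mod 22 = 10
So 19^54 ≡ 19^10 (mod 23)
Computing: 19^10 mod 23 = 6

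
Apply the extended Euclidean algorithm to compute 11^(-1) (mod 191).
Extended GCD: 11(-52) + 191(3) = 1. So 11^(-1) ≡ 139 ≡ 139 (mod 191). Verify: 11 × 139 = 1529 ≡ 1 (mod 191)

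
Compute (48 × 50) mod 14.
6

(48 × 50) = 2400
2400 mod 14 = 6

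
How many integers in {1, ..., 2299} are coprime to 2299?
1980

Prime factorization: 2299 = 11^2 × 19
Using the formula φ(n) = n × Π(1 - 1/p) for each prime factor p:
φ(2299) = 2299 × (1 - 1/11) × (1 - 1/19)
φ(2299) = 1980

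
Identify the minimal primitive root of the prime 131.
p - 1 = 130 has prime divisors 2, 5, 13. h is a primitive root mod 131 iff h^(130/q) ≢ 1 (mod 131) for each such q.
h = 2: 2^65 ≡ 130, 2^26 ≡ 53, 2^10 ≡ 107 (mod 131); none is 1, so 2 has order 130 and is a primitive root.
The smallest primitive root mod 131 is g = 2.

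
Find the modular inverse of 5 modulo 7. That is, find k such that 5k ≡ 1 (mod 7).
3

Using Extended Euclidean Algorithm:
gcd(5, 7) = 1
Bezout coefficients: 5 × 3 + 7 × -2 = 1
So 5 × 3 ≡ 1 (mod 7)
The inverse is 3 mod 7 = 3
Verification: 5 × 3 = 15 = 2 × 7 + 1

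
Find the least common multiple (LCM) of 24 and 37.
888

First find GCD(24, 37) using the Euclidean algorithm:
24 = 0 × 37 + 24
37 = 1 × 24 + 13
24 = 1 × 13 + 11
13 = 1 × 11 + 2
11 = 5 × 2 + 1
2 = 2 × 1 + 0
GCD(24, 37) = 1

LCM formula: LCM(a, b) = (a × b) / GCD(a, b)
LCM(24, 37) = (24 × 37) / 1
LCM(24, 37) = 888 / 1
LCM(24, 37) = 888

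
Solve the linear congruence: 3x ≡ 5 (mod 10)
5

Since gcd(3, 10) = 1 divides 5, a solution exists.
Multiply both sides by the inverse of 3 mod 10:
  3^(-1) mod 10 = 7
  x ≡ 7 × 5 ≡ 35 ≡ 5 (mod 10)
Verification: 3 × 5 = 15 = 1 × 10 + 5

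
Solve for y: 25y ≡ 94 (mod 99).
79

Since gcd(25, 99) = 1 divides 94, a solution exists.
Multiply both sides by the inverse of 25 mod 99:
  25^(-1) mod 99 = 4
  x ≡ 4 × 94 ≡ 376 ≡ 79 (mod 99)
Verification: 25 × 79 = 1975 = 19 × 99 + 94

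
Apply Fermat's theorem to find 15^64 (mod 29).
By Fermat: 15^{28} ≡ 1 (mod 29). 64 = 2×28 + 8. So 15^{64} ≡ 15^{8} ≡ 23 (mod 29)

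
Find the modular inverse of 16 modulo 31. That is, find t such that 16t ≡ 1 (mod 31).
2

Using Extended Euclidean Algorithm:
gcd(16, 31) = 1
Bezout coefficients: 16 × 2 + 31 × -1 = 1
So 16 × 2 ≡ 1 (mod 31)
The inverse is 2 mod 31 = 2
Verification: 16 × 2 = 32 = 1 × 31 + 1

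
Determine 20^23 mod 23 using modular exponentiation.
Using Fermat: 20^{22} ≡ 1 (mod 23). 23 ≡ 1 (mod 22). So 20^{23} ≡ 20^{1} ≡ 20 (mod 23)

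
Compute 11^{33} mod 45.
26

Using successive squaring:
Binary expansion of 33: 100001
Powers of 11 mod 45 (each is the square of the previous):
  11^1 ≡ 11 (mod 45)
  11^2 ≡ 11² = 121 ≡ 31 (mod 45)
  11^4 ≡ 31² = 961 ≡ 16 (mod 45)
  11^8 ≡ 16² = 256 ≡ 31 (mod 45)
  11^16 ≡ 31² = 961 ≡ 16 (mod 45)
  11^32 ≡ 16² = 256 ≡ 31 (mod 45)
33 = 32 + 1, so 11^33 = 11^32 × 11^1 ≡ 31 × 11 (mod 45)
Multiplying step by step:
  31 × 11 = 341 ≡ 26 (mod 45)
Result: 11^33 ≡ 26 (mod 45)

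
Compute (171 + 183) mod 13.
3

(171 + 183) = 354
354 mod 13 = 3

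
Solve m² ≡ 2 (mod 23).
The square roots of 2 mod 23 are 18 and 5. Verify: 18² = 324 ≡ 2 (mod 23)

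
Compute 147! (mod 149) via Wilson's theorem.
(148)! = (147)! × (148) ≡ -1 (mod 149). So (147)! ≡ -1 × (148)^(-1) ≡ (-1)×(-1) = 1 (mod 149)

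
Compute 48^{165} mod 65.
53

Using successive squaring:
Binary expansion of 165: 10100101
Powers of 48 mod 65 (each is the square of the previous):
  48^1 ≡ 48 (mod 65)
  48^2 ≡ 48² = 2304 ≡ 29 (mod 65)
  48^4 ≡ 29² = 841 ≡ 61 (mod 65)
  48^8 ≡ 61² = 3721 ≡ 16 (mod 65)
  48^16 ≡ 16² = 256 ≡ 61 (mod 65)
  48^32 ≡ 61² = 3721 ≡ 16 (mod 65)
  48^64 ≡ 16² = 256 ≡ 61 (mod 65)
  48^128 ≡ 61² = 3721 ≡ 16 (mod 65)
165 = 128 + 32 + 4 + 1, so 48^165 = 48^128 × 48^32 × 48^4 × 48^1 ≡ 16 × 16 × 61 × 48 (mod 65)
Multiplying step by step:
  16 × 16 = 256 ≡ 61 (mod 65)
  61 × 61 = 3721 ≡ 16 (mod 65)
  16 × 48 = 768 ≡ 53 (mod 65)
Result: 48^165 ≡ 53 (mod 65)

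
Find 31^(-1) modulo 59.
40

Using Extended Euclidean Algorithm:
gcd(31, 59) = 1
Bezout coefficients: 31 × -19 + 59 × 10 = 1
So 31 × -19 ≡ 1 (mod 59)
The inverse is -19 mod 59 = 40
Verification: 31 × 40 = 1240 = 21 × 59 + 1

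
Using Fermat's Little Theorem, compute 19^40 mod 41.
By Fermat's Little Theorem, 19^{40} ≡ 1 (mod 41) since 41 is prime and gcd(19, 41) = 1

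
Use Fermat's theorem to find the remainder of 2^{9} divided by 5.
2

By Fermat's Little Theorem, a^(p-1) ≡ 1 (mod p) for prime p and gcd(a, p) = 1
Here p = 5, so 2^4 ≡ 1 (mod 5)
We can reduce the exponent: 9 mod 4 = 1
So 2^9 ≡ 2^1 (mod 5)
Computing: 2^1 mod 5 = 2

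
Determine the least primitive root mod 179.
p - 1 = 178 has prime divisors 2, 89. h is a primitive root mod 179 iff h^(178/q) ≢ 1 (mod 179) for each such q.
h = 2: 2^89 ≡ 178, 2^2 ≡ 4 (mod 179); none is 1, so 2 has order 178 and is a primitive root.
The smallest primitive root mod 179 is g = 2.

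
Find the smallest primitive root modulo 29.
p - 1 = 28 has prime divisors 2, 7. h is a primitive root mod 29 iff h^(28/q) ≢ 1 (mod 29) for each such q.
h = 2: 2^14 ≡ 28, 2^4 ≡ 16 (mod 29); none is 1, so 2 has order 28 and is a primitive root.
The smallest primitive root mod 29 is g = 2.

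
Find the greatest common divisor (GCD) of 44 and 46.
2

Using the Euclidean algorithm:
44 = 0 × 46 + 44
46 = 1 × 44 + 2
44 = 22 × 2 + 0

GCD(44, 46) = 2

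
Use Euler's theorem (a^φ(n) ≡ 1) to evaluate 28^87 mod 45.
By Euler: 28^{24} ≡ 1 (mod 45) since gcd(28, 45) = 1. 87 = 3×24 + 15. So 28^{87} ≡ 28^{15} ≡ 37 (mod 45)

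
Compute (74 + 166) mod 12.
0

(74 + 166) = 240
240 mod 12 = 0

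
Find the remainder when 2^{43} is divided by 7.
By Fermat: 2^{6} ≡ 1 (mod 7). 43 = 7×6 + 1. So 2^{43} ≡ 2^{1} ≡ 2 (mod 7)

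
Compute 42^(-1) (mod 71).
22

Using Extended Euclidean Algorithm:
gcd(42, 71) = 1
Bezout coefficients: 42 × 22 + 71 × -13 = 1
So 42 × 22 ≡ 1 (mod 71)
The inverse is 22 mod 71 = 22
Verification: 42 × 22 = 924 = 13 × 71 + 1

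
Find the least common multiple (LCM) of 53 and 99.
5247

First find GCD(53, 99) using the Euclidean algorithm:
53 = 0 × 99 + 53
99 = 1 × 53 + 46
53 = 1 × 46 + 7
46 = 6 × 7 + 4
7 = 1 × 4 + 3
4 = 1 × 3 + 1
3 = 3 × 1 + 0
GCD(53, 99) = 1

LCM formula: LCM(a, b) = (a × b) / GCD(a, b)
LCM(53, 99) = (53 × 99) / 1
LCM(53, 99) = 5247 / 1
LCM(53, 99) = 5247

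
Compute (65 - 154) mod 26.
15

(65 - 154) = -89
-89 mod 26 = 15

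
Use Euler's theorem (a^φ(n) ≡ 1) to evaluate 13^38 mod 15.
By Euler: 13^{8} ≡ 1 (mod 15) since gcd(13, 15) = 1. 38 = 4×8 + 6. So 13^{38} ≡ 13^{6} ≡ 4 (mod 15)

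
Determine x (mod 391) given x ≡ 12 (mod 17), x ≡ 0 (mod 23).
46

Using the Chinese Remainder Theorem:
M = product of moduli = 391
For equation 1: M_1 = 23, 23 ≡ 6 (mod 17), inverse of 23 mod 17 is 3 (check: 6 × 3 = 18 ≡ 1 (mod 17))
For equation 2: M_2 = 17, 17 ≡ 17 (mod 23), inverse of 17 mod 23 is 19 (check: 17 × 19 = 323 ≡ 1 (mod 23))
Combine: x ≡ Σ r_i×M_i×(M_i⁻¹ mod m_i) = 12×23×3 + 0×17×19 = 828 + 0 = 828
828 mod 391 = 46
x ≡ 46 (mod 391)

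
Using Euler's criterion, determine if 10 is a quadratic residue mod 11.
By Euler's criterion: 10^{5} ≡ 10 (mod 11). Since this equals -1 (≡ 10), 10 is not a QR.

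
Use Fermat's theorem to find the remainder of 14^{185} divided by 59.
54

By Fermat's Little Theorem, a^(p-1) ≡ 1 (mod p) for prime p and gcd(a, p) = 1
Here p = 59, so 14^58 ≡ 1 (mod 59)
We can reduce the exponent: 185 mod 58 = 11
So 14^185 ≡ 14^11 (mod 59)
Computing: 14^11 mod 59 = 54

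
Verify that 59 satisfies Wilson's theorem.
(58)! mod 59 = 58. Since this equals -1 (mod 59), Wilson confirms 59 is prime.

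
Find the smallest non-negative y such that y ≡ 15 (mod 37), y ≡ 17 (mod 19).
644

Using the Chinese Remainder Theorem:
M = product of moduli = 703
For equation 1: M_1 = 19, 19 ≡ 19 (mod 37), inverse of 19 mod 37 is 2 (check: 19 × 2 = 38 ≡ 1 (mod 37))
For equation 2: M_2 = 37, 37 ≡ 18 (mod 19), inverse of 37 mod 19 is 18 (check: 18 × 18 = 324 ≡ 1 (mod 19))
Combine: y ≡ Σ r_i×M_i×(M_i⁻¹ mod m_i) = 15×19×2 + 17×37×18 = 570 + 11322 = 11892
11892 mod 703 = 644
y ≡ 644 (mod 703)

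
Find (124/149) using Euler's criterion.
(124/149) = 124^{74} mod 149 = 1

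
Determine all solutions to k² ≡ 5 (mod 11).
The square roots of 5 mod 11 are 4 and 7. Verify: 4² = 16 ≡ 5 (mod 11)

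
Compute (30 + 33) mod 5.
3

(30 + 33) = 63
63 mod 5 = 3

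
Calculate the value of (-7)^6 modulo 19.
(-7) ≡ 12 (mod 19). 6 = 4 + 2 (binary 110). Repeated squaring mod 19: 12^1 ≡ 12; 12^2 ≡ 12² = 144 ≡ 11; 12^4 ≡ 11² = 121 ≡ 7. Multiply: (-7)^6 ≡ 12^4 × 12^2 ≡ 7 × 11 (mod 19): 7 × 11 = 77 ≡ 1. So (-7)^6 ≡ 1 (mod 19).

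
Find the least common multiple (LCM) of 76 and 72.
1368

First find GCD(76, 72) using the Euclidean algorithm:
76 = 1 × 72 + 4
72 = 18 × 4 + 0
GCD(76, 72) = 4

LCM formula: LCM(a, b) = (a × b) / GCD(a, b)
LCM(76, 72) = (76 × 72) / 4
LCM(76, 72) = 5472 / 4
LCM(76, 72) = 1368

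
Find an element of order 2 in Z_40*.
21 has order 2 mod 40 since 21^{2} ≡ 1 (mod 40) and no smaller power works.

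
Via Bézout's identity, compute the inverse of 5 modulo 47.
Extended GCD: 5(19) + 47(-2) = 1. So 5^(-1) ≡ 19 ≡ 19 (mod 47). Verify: 5 × 19 = 95 ≡ 1 (mod 47)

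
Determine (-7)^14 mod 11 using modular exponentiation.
Using Fermat: (-7)^{10} ≡ 1 (mod 11). 14 ≡ 4 (mod 10). So (-7)^{14} ≡ (-7)^{4} ≡ 3 (mod 11)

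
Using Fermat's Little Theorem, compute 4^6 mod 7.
By Fermat's Little Theorem, 4^{6} ≡ 1 (mod 7) since 7 is prime and gcd(4, 7) = 1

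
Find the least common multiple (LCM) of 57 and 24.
456

First find GCD(57, 24) using the Euclidean algorithm:
57 = 2 × 24 + 9
24 = 2 × 9 + 6
9 = 1 × 6 + 3
6 = 2 × 3 + 0
GCD(57, 24) = 3

LCM formula: LCM(a, b) = (a × b) / GCD(a, b)
LCM(57, 24) = (57 × 24) / 3
LCM(57, 24) = 1368 / 3
LCM(57, 24) = 456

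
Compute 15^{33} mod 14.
1

Using successive squaring:
Binary expansion of 33: 100001
Powers of 15 mod 14 (each is the square of the previous):
  15^1 ≡ 1 (mod 14)
  15^2 ≡ 1² = 1 ≡ 1 (mod 14)
  15^4 ≡ 1² = 1 ≡ 1 (mod 14)
  15^8 ≡ 1² = 1 ≡ 1 (mod 14)
  15^16 ≡ 1² = 1 ≡ 1 (mod 14)
  15^32 ≡ 1² = 1 ≡ 1 (mod 14)
33 = 32 + 1, so 15^33 = 15^32 × 15^1 ≡ 1 × 1 (mod 14)
Multiplying step by step:
  1 × 1 = 1 ≡ 1 (mod 14)
Result: 15^33 ≡ 1 (mod 14)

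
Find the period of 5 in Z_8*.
Powers of 5 mod 8: 5^1≡5, 5^2≡1. Order = 2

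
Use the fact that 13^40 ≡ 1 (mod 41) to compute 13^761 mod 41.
By Fermat: 13^{40} ≡ 1 (mod 41). 761 ≡ 1 (mod 40). So 13^{761} ≡ 13^{1} ≡ 13 (mod 41)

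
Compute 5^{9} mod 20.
5

Using successive squaring:
Binary expansion of 9: 1001
Powers of 5 mod 20 (each is the square of the previous):
  5^1 ≡ 5 (mod 20)
  5^2 ≡ 5² = 25 ≡ 5 (mod 20)
  5^4 ≡ 5² = 25 ≡ 5 (mod 20)
  5^8 ≡ 5² = 25 ≡ 5 (mod 20)
9 = 8 + 1, so 5^9 = 5^8 × 5^1 ≡ 5 × 5 (mod 20)
Multiplying step by step:
  5 × 5 = 25 ≡ 5 (mod 20)
Result: 5^9 ≡ 5 (mod 20)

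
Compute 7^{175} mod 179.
167

Using successive squaring:
Binary expansion of 175: 10101111
Powers of 7 mod 179 (each is the square of the previous):
  7^1 ≡ 7 (mod 179)
  7^2 ≡ 7² = 49 ≡ 49 (mod 179)
  7^4 ≡ 49² = 2401 ≡ 74 (mod 179)
  7^8 ≡ 74² = 5476 ≡ 106 (mod 179)
  7^16 ≡ 106² = 11236 ≡ 138 (mod 179)
  7^32 ≡ 138² = 19044 ≡ 70 (mod 179)
  7^64 ≡ 70² = 4900 ≡ 67 (mod 179)
  7^128 ≡ 67² = 4489 ≡ 14 (mod 179)
175 = 128 + 32 + 8 + 4 + 2 + 1, so 7^175 = 7^128 × 7^32 × 7^8 × 7^4 × 7^2 × 7^1 ≡ 14 × 70 × 106 × 74 × 49 × 7 (mod 179)
Multiplying step by step:
  14 × 70 = 980 ≡ 85 (mod 179)
  85 × 106 = 9010 ≡ 60 (mod 179)
  60 × 74 = 4440 ≡ 144 (mod 179)
  144 × 49 = 7056 ≡ 75 (mod 179)
  75 × 7 = 525 ≡ 167 (mod 179)
Result: 7^175 ≡ 167 (mod 179)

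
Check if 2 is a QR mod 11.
By Euler's criterion: 2^{5} ≡ 10 (mod 11). Since this equals -1 (≡ 10), 2 is not a QR.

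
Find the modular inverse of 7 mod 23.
7^(-1) ≡ 10 (mod 23). Verification: 7 × 10 = 70 ≡ 1 (mod 23)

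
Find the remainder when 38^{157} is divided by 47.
By Fermat: 38^{46} ≡ 1 (mod 47). 157 = 3×46 + 19. So 38^{157} ≡ 38^{19} ≡ 5 (mod 47)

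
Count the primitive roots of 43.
12

The number of primitive roots modulo p is φ(p-1) = φ(42)
φ(42) = 12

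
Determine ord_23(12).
Powers of 12 mod 23: 12^1≡12, 12^2≡6, 12^3≡3, 12^4≡13, 12^5≡18, 12^6≡9, 12^7≡16, 12^8≡8, 12^9≡4, 12^10≡2, 12^11≡1. Order = 11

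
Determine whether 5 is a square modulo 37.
By Euler's criterion: 5^{18} ≡ 36 (mod 37). Since this equals -1 (≡ 36), 5 is not a QR.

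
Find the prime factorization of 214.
2 × 107

Divide by primes starting from smallest:
214 ÷ 2 = 107
107 ÷ 107 = 1

214 = 2 × 107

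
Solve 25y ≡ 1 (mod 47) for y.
32

Using Extended Euclidean Algorithm:
gcd(25, 47) = 1
Bezout coefficients: 25 × -15 + 47 × 8 = 1
So 25 × -15 ≡ 1 (mod 47)
The inverse is -15 mod 47 = 32
Verification: 25 × 32 = 800 = 17 × 47 + 1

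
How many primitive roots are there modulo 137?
Number of primitive roots mod 137 = φ(136) = 64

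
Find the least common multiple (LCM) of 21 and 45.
315

First find GCD(21, 45) using the Euclidean algorithm:
21 = 0 × 45 + 21
45 = 2 × 21 + 3
21 = 7 × 3 + 0
GCD(21, 45) = 3

LCM formula: LCM(a, b) = (a × b) / GCD(a, b)
LCM(21, 45) = (21 × 45) / 3
LCM(21, 45) = 945 / 3
LCM(21, 45) = 315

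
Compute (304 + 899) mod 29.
14

(304 + 899) = 1203
1203 mod 29 = 14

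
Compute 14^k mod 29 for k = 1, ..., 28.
g^1, g^2, ..., g^{28} mod 29: {14, 22, 18, 20, 19, 5, 12, 23, 3, 13, 8, 25, 2, 28, 15, 7, 11, 9, 10, 24, 17, 6, 26, 16, 21, 4, 27, 1}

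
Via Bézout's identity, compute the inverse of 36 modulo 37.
Extended GCD: 36(-1) + 37(1) = 1. So 36^(-1) ≡ 36 ≡ 36 (mod 37). Verify: 36 × 36 = 1296 ≡ 1 (mod 37)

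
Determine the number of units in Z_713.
660

Prime factorization: 713 = 23 × 31
Using the formula φ(n) = n × Π(1 - 1/p) for each prime factor p:
φ(713) = 713 × (1 - 1/23) × (1 - 1/31)
φ(713) = 660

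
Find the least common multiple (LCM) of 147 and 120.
5880

First find GCD(147, 120) using the Euclidean algorithm:
147 = 1 × 120 + 27
120 = 4 × 27 + 12
27 = 2 × 12 + 3
12 = 4 × 3 + 0
GCD(147, 120) = 3

LCM formula: LCM(a, b) = (a × b) / GCD(a, b)
LCM(147, 120) = (147 × 120) / 3
LCM(147, 120) = 17640 / 3
LCM(147, 120) = 5880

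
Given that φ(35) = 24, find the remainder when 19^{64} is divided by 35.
By Euler: 19^{24} ≡ 1 (mod 35) since gcd(19, 35) = 1. 64 = 2×24 + 16. So 19^{64} ≡ 19^{16} ≡ 16 (mod 35)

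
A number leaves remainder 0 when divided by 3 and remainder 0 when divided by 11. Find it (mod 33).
M = 3 × 11 = 33. M₁ = 11, y₁ ≡ 2 (mod 3). M₂ = 3, y₂ ≡ 4 (mod 11). y = 0×11×2 + 0×3×4 ≡ 0 (mod 33)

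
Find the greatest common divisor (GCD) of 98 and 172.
2

Using the Euclidean algorithm:
98 = 0 × 172 + 98
172 = 1 × 98 + 74
98 = 1 × 74 + 24
74 = 3 × 24 + 2
24 = 12 × 2 + 0

GCD(98, 172) = 2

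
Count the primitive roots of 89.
40

The number of primitive roots modulo p is φ(p-1) = φ(88)
φ(88) = 40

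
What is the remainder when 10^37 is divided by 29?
Using Fermat: 10^{28} ≡ 1 (mod 29). 37 ≡ 9 (mod 28). So 10^{37} ≡ 10^{9} ≡ 18 (mod 29)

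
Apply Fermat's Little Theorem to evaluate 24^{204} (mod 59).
35

By Fermat's Little Theorem, a^(p-1) ≡ 1 (mod p) for prime p and gcd(a, p) = 1
Here p = 59, so 24^58 ≡ 1 (mod 59)
We can reduce the exponent: 204 mod 58 = 30
So 24^204 ≡ 24^30 (mod 59)
Computing: 24^30 mod 59 = 35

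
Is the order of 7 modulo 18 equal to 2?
No, the actual order is 3, not 2.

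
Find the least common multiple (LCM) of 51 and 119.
357

First find GCD(51, 119) using the Euclidean algorithm:
51 = 0 × 119 + 51
119 = 2 × 51 + 17
51 = 3 × 17 + 0
GCD(51, 119) = 17

LCM formula: LCM(a, b) = (a × b) / GCD(a, b)
LCM(51, 119) = (51 × 119) / 17
LCM(51, 119) = 6069 / 17
LCM(51, 119) = 357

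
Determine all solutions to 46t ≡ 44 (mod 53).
24

Since gcd(46, 53) = 1 divides 44, a solution exists.
Multiply both sides by the inverse of 46 mod 53:
  46^(-1) mod 53 = 15
  x ≡ 15 × 44 ≡ 660 ≡ 24 (mod 53)
Verification: 46 × 24 = 1104 = 20 × 53 + 44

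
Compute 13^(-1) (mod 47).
13^(-1) ≡ 29 (mod 47). Verification: 13 × 29 = 377 ≡ 1 (mod 47)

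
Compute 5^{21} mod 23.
14

Using successive squaring:
Binary expansion of 21: 10101
Powers of 5 mod 23 (each is the square of the previous):
  5^1 ≡ 5 (mod 23)
  5^2 ≡ 5² = 25 ≡ 2 (mod 23)
  5^4 ≡ 2² = 4 ≡ 4 (mod 23)
  5^8 ≡ 4² = 16 ≡ 16 (mod 23)
  5^16 ≡ 16² = 256 ≡ 3 (mod 23)
21 = 16 + 4 + 1, so 5^21 = 5^16 × 5^4 × 5^1 ≡ 3 × 4 × 5 (mod 23)
Multiplying step by step:
  3 × 4 = 12 ≡ 12 (mod 23)
  12 × 5 = 60 ≡ 14 (mod 23)
Result: 5^21 ≡ 14 (mod 23)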